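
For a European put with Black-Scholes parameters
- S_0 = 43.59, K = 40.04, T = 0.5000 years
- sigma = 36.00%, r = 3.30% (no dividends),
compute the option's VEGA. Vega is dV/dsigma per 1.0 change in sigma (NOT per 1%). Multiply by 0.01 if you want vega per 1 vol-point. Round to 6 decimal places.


Answer: Vega = 10.708938

Derivation:
d1 = 0.5258077916; d2 = 0.2712493503
phi(d1) = 0.3474357754; exp(-qT) = 1.0000000000; exp(-rT) = 0.9836353794
Vega = S * exp(-qT) * phi(d1) * sqrt(T) = 43.5900 * 1.0000000000 * 0.3474357754 * 0.7071067812 = 10.708938


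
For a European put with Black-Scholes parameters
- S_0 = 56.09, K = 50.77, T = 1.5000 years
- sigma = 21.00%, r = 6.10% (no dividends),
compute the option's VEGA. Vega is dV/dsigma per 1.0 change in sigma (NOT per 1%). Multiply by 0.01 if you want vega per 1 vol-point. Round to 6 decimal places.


Answer: Vega = 18.741185

Derivation:
d1 = 0.8718119481; d2 = 0.6146155251
phi(d1) = 0.2728135813; exp(-qT) = 1.0000000000; exp(-rT) = 0.9125613162
Vega = S * exp(-qT) * phi(d1) * sqrt(T) = 56.0900 * 1.0000000000 * 0.2728135813 * 1.2247448714 = 18.741185


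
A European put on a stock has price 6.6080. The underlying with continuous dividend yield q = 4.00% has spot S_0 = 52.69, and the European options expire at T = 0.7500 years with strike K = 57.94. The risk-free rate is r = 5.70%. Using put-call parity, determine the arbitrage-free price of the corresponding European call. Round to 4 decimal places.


Put-call parity: C - P = S_0 * exp(-qT) - K * exp(-rT).
S_0 * exp(-qT) = 52.6900 * 0.97044553 = 51.13277516
K * exp(-rT) = 57.9400 * 0.95815090 = 55.51526302
C = P + S*exp(-qT) - K*exp(-rT)
C = 6.6080 + 51.13277516 - 55.51526302 = 2.2255

Answer: Call price = 2.2255


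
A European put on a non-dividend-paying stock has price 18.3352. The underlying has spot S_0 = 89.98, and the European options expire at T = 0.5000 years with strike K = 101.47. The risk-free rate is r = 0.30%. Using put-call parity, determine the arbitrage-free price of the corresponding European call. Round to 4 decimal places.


Answer: Call price = 6.9973

Derivation:
Put-call parity: C - P = S_0 * exp(-qT) - K * exp(-rT).
S_0 * exp(-qT) = 89.9800 * 1.00000000 = 89.98000000
K * exp(-rT) = 101.4700 * 0.99850112 = 101.31790910
C = P + S*exp(-qT) - K*exp(-rT)
C = 18.3352 + 89.98000000 - 101.31790910 = 6.9973


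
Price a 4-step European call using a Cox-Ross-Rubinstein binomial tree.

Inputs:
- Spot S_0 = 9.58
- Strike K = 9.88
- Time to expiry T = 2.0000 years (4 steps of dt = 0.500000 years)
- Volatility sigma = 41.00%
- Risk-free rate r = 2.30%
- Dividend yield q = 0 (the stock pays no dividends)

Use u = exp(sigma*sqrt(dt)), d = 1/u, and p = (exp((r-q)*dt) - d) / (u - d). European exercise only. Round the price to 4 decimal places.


Answer: Price = V(0,0) = 2.1613

Derivation:
dt = T/N = 0.500000
u = exp(sigma*sqrt(dt)) = 1.336312; d = 1/u = 0.748328
p = (exp((r-q)*dt) - d) / (u - d) = 0.447696
Discount per step: exp(-r*dt) = 0.988566
Stock lattice S(k, i) with i counting down-moves:
  k=0: S(0,0) = 9.5800
  k=1: S(1,0) = 12.8019; S(1,1) = 7.1690
  k=2: S(2,0) = 17.1073; S(2,1) = 9.5800; S(2,2) = 5.3648
  k=3: S(3,0) = 22.8607; S(3,1) = 12.8019; S(3,2) = 7.1690; S(3,3) = 4.0146
  k=4: S(4,0) = 30.5490; S(4,1) = 17.1073; S(4,2) = 9.5800; S(4,3) = 5.3648; S(4,4) = 3.0042
Terminal payoffs V(N, i) = max(S_T - K, 0):
  V(4,0) = 20.669023; V(4,1) = 7.227298; V(4,2) = 0.000000; V(4,3) = 0.000000; V(4,4) = 0.000000
Backward induction: V(k, i) = exp(-r*dt) * [p * V(k+1, i) + (1-p) * V(k+1, i+1)].
  V(3,0) = exp(-r*dt) * [p*20.669023 + (1-p)*7.227298] = 13.093661
  V(3,1) = exp(-r*dt) * [p*7.227298 + (1-p)*0.000000] = 3.198637
  V(3,2) = exp(-r*dt) * [p*0.000000 + (1-p)*0.000000] = 0.000000
  V(3,3) = exp(-r*dt) * [p*0.000000 + (1-p)*0.000000] = 0.000000
  V(2,0) = exp(-r*dt) * [p*13.093661 + (1-p)*3.198637] = 7.541376
  V(2,1) = exp(-r*dt) * [p*3.198637 + (1-p)*0.000000] = 1.415644
  V(2,2) = exp(-r*dt) * [p*0.000000 + (1-p)*0.000000] = 0.000000
  V(1,0) = exp(-r*dt) * [p*7.541376 + (1-p)*1.415644] = 4.110567
  V(1,1) = exp(-r*dt) * [p*1.415644 + (1-p)*0.000000] = 0.626532
  V(0,0) = exp(-r*dt) * [p*4.110567 + (1-p)*0.626532] = 2.161322


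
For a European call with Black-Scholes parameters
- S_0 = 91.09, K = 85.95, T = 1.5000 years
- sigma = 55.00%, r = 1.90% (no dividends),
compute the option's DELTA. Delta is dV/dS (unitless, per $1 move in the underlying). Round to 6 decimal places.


Answer: Delta = 0.679156

Derivation:
d1 = 0.4653396567; d2 = -0.2082700225
phi(d1) = 0.3580047476; exp(-qT) = 1.0000000000; exp(-rT) = 0.9719022941
N(d1) = 0.6791558800
Delta = exp(-qT) * N(d1) = 1.0000000000 * 0.6791558800 = 0.679156


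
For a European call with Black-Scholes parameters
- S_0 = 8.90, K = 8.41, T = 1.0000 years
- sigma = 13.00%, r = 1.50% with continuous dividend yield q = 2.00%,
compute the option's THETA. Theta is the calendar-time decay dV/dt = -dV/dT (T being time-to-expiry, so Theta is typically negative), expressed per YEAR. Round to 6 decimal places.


Answer: Theta = -0.163314

Derivation:
d1 = 0.4621523289; d2 = 0.3321523289
phi(d1) = 0.3585343094; exp(-qT) = 0.9801986733; exp(-rT) = 0.9851119396
Theta = -S*exp(-qT)*phi(d1)*sigma/(2*sqrt(T)) - r*K*exp(-rT)*N(d2) + q*S*exp(-qT)*N(d1)
N(d1) = 0.6780139568; N(d2) = 0.6301128809; sqrt(T) = 1.0000000000
Term 1 = -8.9000 * 0.9801986733 * 0.3585343094 * 0.1300 / (2 * 1.0000000000) = -0.2033050633
Term 2 = -0.0150 * 8.4100 * 0.9851119396 * 0.6301128809 = -0.0783053068
Term 3 = 0.0200 * 8.9000 * 0.9801986733 * 0.6780139568 = 0.1182967318
Theta = -0.2033050633 + (-0.0783053068) + (0.1182967318) = -0.163314


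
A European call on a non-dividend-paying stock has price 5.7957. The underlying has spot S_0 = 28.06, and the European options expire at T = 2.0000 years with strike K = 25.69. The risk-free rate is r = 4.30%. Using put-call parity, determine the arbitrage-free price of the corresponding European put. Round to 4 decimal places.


Put-call parity: C - P = S_0 * exp(-qT) - K * exp(-rT).
S_0 * exp(-qT) = 28.0600 * 1.00000000 = 28.06000000
K * exp(-rT) = 25.6900 * 0.91759423 = 23.57299580
P = C - S*exp(-qT) + K*exp(-rT)
P = 5.7957 - 28.06000000 + 23.57299580 = 1.3087

Answer: Put price = 1.3087


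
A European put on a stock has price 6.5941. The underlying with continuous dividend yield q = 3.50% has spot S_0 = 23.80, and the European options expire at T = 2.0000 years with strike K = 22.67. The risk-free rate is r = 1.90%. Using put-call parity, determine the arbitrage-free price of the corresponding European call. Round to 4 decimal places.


Answer: Call price = 6.9604

Derivation:
Put-call parity: C - P = S_0 * exp(-qT) - K * exp(-rT).
S_0 * exp(-qT) = 23.8000 * 0.93239382 = 22.19097291
K * exp(-rT) = 22.6700 * 0.96271294 = 21.82470237
C = P + S*exp(-qT) - K*exp(-rT)
C = 6.5941 + 22.19097291 - 21.82470237 = 6.9604


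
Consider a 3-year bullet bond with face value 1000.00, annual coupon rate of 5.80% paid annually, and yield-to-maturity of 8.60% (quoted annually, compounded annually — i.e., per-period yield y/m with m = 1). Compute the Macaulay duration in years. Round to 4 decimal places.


Coupon per period c = face * coupon_rate / m = 58.000000
Periods per year m = 1; per-period yield y/m = 0.086000
Number of cashflows N = 3
Cashflows (t years, CF_t, discount factor 1/(1+y/m)^(m*t), PV):
  t = 1.0000: CF_t = 58.000000, DF = 0.920810, PV = 53.406998
  t = 2.0000: CF_t = 58.000000, DF = 0.847892, PV = 49.177715
  t = 3.0000: CF_t = 1058.000000, DF = 0.780747, PV = 826.030707
Price P = sum_t PV_t = 928.615419
Macaulay numerator sum_t t * PV_t:
  t * PV_t at t = 1.0000: 53.406998
  t * PV_t at t = 2.0000: 98.355429
  t * PV_t at t = 3.0000: 2478.092120
Macaulay duration D = (sum_t t * PV_t) / P = 2629.854547 / 928.615419 = 2.832017

Answer: Macaulay duration = 2.8320 years


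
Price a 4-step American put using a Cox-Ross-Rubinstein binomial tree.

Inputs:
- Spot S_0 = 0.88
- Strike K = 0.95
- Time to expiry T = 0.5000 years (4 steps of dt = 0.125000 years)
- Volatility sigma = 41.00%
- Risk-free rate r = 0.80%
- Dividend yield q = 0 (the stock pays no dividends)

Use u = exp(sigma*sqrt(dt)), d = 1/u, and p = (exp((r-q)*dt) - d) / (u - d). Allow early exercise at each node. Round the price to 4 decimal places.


dt = T/N = 0.125000
u = exp(sigma*sqrt(dt)) = 1.155990; d = 1/u = 0.865060
p = (exp((r-q)*dt) - d) / (u - d) = 0.467263
Discount per step: exp(-r*dt) = 0.999000
Stock lattice S(k, i) with i counting down-moves:
  k=0: S(0,0) = 0.8800
  k=1: S(1,0) = 1.0173; S(1,1) = 0.7613
  k=2: S(2,0) = 1.1760; S(2,1) = 0.8800; S(2,2) = 0.6585
  k=3: S(3,0) = 1.3594; S(3,1) = 1.0173; S(3,2) = 0.7613; S(3,3) = 0.5697
  k=4: S(4,0) = 1.5714; S(4,1) = 1.1760; S(4,2) = 0.8800; S(4,3) = 0.6585; S(4,4) = 0.4928
Terminal payoffs V(N, i) = max(K - S_T, 0):
  V(4,0) = 0.000000; V(4,1) = 0.000000; V(4,2) = 0.070000; V(4,3) = 0.291471; V(4,4) = 0.457204
Backward induction: V(k, i) = exp(-r*dt) * [p * V(k+1, i) + (1-p) * V(k+1, i+1)]; then take max(V_cont, immediate exercise) for American.
  V(3,0) = exp(-r*dt) * [p*0.000000 + (1-p)*0.000000] = 0.000000; exercise = 0.000000; V(3,0) = max -> 0.000000
  V(3,1) = exp(-r*dt) * [p*0.000000 + (1-p)*0.070000] = 0.037254; exercise = 0.000000; V(3,1) = max -> 0.037254
  V(3,2) = exp(-r*dt) * [p*0.070000 + (1-p)*0.291471] = 0.187798; exercise = 0.188748; V(3,2) = max -> 0.188748
  V(3,3) = exp(-r*dt) * [p*0.291471 + (1-p)*0.457204] = 0.379384; exercise = 0.380333; V(3,3) = max -> 0.380333
  V(2,0) = exp(-r*dt) * [p*0.000000 + (1-p)*0.037254] = 0.019827; exercise = 0.000000; V(2,0) = max -> 0.019827
  V(2,1) = exp(-r*dt) * [p*0.037254 + (1-p)*0.188748] = 0.117842; exercise = 0.070000; V(2,1) = max -> 0.117842
  V(2,2) = exp(-r*dt) * [p*0.188748 + (1-p)*0.380333] = 0.290522; exercise = 0.291471; V(2,2) = max -> 0.291471
  V(1,0) = exp(-r*dt) * [p*0.019827 + (1-p)*0.117842] = 0.071971; exercise = 0.000000; V(1,0) = max -> 0.071971
  V(1,1) = exp(-r*dt) * [p*0.117842 + (1-p)*0.291471] = 0.210131; exercise = 0.188748; V(1,1) = max -> 0.210131
  V(0,0) = exp(-r*dt) * [p*0.071971 + (1-p)*0.210131] = 0.145428; exercise = 0.070000; V(0,0) = max -> 0.145428

Answer: Price = V(0,0) = 0.1454


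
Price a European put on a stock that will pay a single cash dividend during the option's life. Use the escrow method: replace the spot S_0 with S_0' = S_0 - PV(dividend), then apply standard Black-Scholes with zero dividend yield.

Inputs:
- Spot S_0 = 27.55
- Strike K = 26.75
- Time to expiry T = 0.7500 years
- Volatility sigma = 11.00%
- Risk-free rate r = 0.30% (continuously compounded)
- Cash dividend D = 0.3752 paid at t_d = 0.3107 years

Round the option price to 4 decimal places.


PV(D) = D * exp(-r * t_d) = 0.3752 * 0.99906833 = 0.37485044
S_0' = S_0 - PV(D) = 27.5500 - 0.37485044 = 27.17514956
d1 = (ln(S_0'/K) + (r + sigma^2/2)*T) / (sigma*sqrt(T)) = 0.23677621
d2 = d1 - sigma*sqrt(T) = 0.14151341
exp(-rT) = 0.99775253
N(-d1) = 0.40641520; N(-d2) = 0.44373218
P = K * exp(-rT) * N(-d2) - S_0' * N(-d1) = 26.7500 * 0.99775253 * 0.44373218 - 27.17514956 * 0.40641520 = 0.7988

Answer: Price = 0.7988


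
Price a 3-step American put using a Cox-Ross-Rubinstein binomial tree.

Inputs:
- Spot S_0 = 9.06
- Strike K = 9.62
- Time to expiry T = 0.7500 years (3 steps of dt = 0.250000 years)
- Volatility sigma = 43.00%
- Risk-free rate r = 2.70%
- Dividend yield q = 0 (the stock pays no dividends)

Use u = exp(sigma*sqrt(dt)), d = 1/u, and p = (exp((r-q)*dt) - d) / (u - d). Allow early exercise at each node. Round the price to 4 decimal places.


Answer: Price = V(0,0) = 1.6698

Derivation:
dt = T/N = 0.250000
u = exp(sigma*sqrt(dt)) = 1.239862; d = 1/u = 0.806541
p = (exp((r-q)*dt) - d) / (u - d) = 0.462086
Discount per step: exp(-r*dt) = 0.993273
Stock lattice S(k, i) with i counting down-moves:
  k=0: S(0,0) = 9.0600
  k=1: S(1,0) = 11.2331; S(1,1) = 7.3073
  k=2: S(2,0) = 13.9276; S(2,1) = 9.0600; S(2,2) = 5.8936
  k=3: S(3,0) = 17.2682; S(3,1) = 11.2331; S(3,2) = 7.3073; S(3,3) = 4.7534
Terminal payoffs V(N, i) = max(K - S_T, 0):
  V(3,0) = 0.000000; V(3,1) = 0.000000; V(3,2) = 2.312735; V(3,3) = 4.866557
Backward induction: V(k, i) = exp(-r*dt) * [p * V(k+1, i) + (1-p) * V(k+1, i+1)]; then take max(V_cont, immediate exercise) for American.
  V(2,0) = exp(-r*dt) * [p*0.000000 + (1-p)*0.000000] = 0.000000; exercise = 0.000000; V(2,0) = max -> 0.000000
  V(2,1) = exp(-r*dt) * [p*0.000000 + (1-p)*2.312735] = 1.235683; exercise = 0.560000; V(2,1) = max -> 1.235683
  V(2,2) = exp(-r*dt) * [p*2.312735 + (1-p)*4.866557] = 3.661671; exercise = 3.726388; V(2,2) = max -> 3.726388
  V(1,0) = exp(-r*dt) * [p*0.000000 + (1-p)*1.235683] = 0.660219; exercise = 0.000000; V(1,0) = max -> 0.660219
  V(1,1) = exp(-r*dt) * [p*1.235683 + (1-p)*3.726388] = 2.558141; exercise = 2.312735; V(1,1) = max -> 2.558141
  V(0,0) = exp(-r*dt) * [p*0.660219 + (1-p)*2.558141] = 1.669828; exercise = 0.560000; V(0,0) = max -> 1.669828


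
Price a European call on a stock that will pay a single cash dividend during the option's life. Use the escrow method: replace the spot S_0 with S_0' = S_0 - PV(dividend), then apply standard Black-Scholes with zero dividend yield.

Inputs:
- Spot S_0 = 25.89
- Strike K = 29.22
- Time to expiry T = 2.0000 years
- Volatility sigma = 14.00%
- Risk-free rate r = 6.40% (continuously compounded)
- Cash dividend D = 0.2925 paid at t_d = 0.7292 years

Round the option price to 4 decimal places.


Answer: Price = 1.9746

Derivation:
PV(D) = D * exp(-r * t_d) = 0.2925 * 0.95440344 = 0.27916301
S_0' = S_0 - PV(D) = 25.8900 - 0.27916301 = 25.61083699
d1 = (ln(S_0'/K) + (r + sigma^2/2)*T) / (sigma*sqrt(T)) = 0.07961101
d2 = d1 - sigma*sqrt(T) = -0.11837889
exp(-rT) = 0.87985338
N(d1) = 0.53172668; N(d2) = 0.45288373
C = S_0' * N(d1) - K * exp(-rT) * N(d2) = 25.61083699 * 0.53172668 - 29.2200 * 0.87985338 * 0.45288373 = 1.9746


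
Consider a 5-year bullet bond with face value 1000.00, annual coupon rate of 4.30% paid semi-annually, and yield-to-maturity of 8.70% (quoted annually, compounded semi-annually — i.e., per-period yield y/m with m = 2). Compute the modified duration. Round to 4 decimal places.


Answer: Modified duration = 4.3086

Derivation:
Coupon per period c = face * coupon_rate / m = 21.500000
Periods per year m = 2; per-period yield y/m = 0.043500
Number of cashflows N = 10
Cashflows (t years, CF_t, discount factor 1/(1+y/m)^(m*t), PV):
  t = 0.5000: CF_t = 21.500000, DF = 0.958313, PV = 20.603737
  t = 1.0000: CF_t = 21.500000, DF = 0.918365, PV = 19.744837
  t = 1.5000: CF_t = 21.500000, DF = 0.880081, PV = 18.921741
  t = 2.0000: CF_t = 21.500000, DF = 0.843393, PV = 18.132958
  t = 2.5000: CF_t = 21.500000, DF = 0.808235, PV = 17.377056
  t = 3.0000: CF_t = 21.500000, DF = 0.774543, PV = 16.652665
  t = 3.5000: CF_t = 21.500000, DF = 0.742254, PV = 15.958471
  t = 4.0000: CF_t = 21.500000, DF = 0.711312, PV = 15.293216
  t = 4.5000: CF_t = 21.500000, DF = 0.681660, PV = 14.655694
  t = 5.0000: CF_t = 1021.500000, DF = 0.653244, PV = 667.288802
Price P = sum_t PV_t = 824.629177
First compute Macaulay numerator sum_t t * PV_t:
  t * PV_t at t = 0.5000: 10.301869
  t * PV_t at t = 1.0000: 19.744837
  t * PV_t at t = 1.5000: 28.382612
  t * PV_t at t = 2.0000: 36.265915
  t * PV_t at t = 2.5000: 43.442639
  t * PV_t at t = 3.0000: 49.957994
  t * PV_t at t = 3.5000: 55.854649
  t * PV_t at t = 4.0000: 61.172865
  t * PV_t at t = 4.5000: 65.950622
  t * PV_t at t = 5.0000: 3336.444011
Macaulay duration D = 3707.518013 / 824.629177 = 4.495982
Modified duration = D / (1 + y/m) = 4.495982 / (1 + 0.043500) = 4.308560


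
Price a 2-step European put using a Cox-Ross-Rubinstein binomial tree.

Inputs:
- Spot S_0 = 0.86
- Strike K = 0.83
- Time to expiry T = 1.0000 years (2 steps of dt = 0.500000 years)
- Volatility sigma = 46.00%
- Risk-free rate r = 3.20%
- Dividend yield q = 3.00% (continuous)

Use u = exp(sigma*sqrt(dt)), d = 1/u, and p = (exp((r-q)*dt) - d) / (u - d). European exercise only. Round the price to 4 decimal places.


dt = T/N = 0.500000
u = exp(sigma*sqrt(dt)) = 1.384403; d = 1/u = 0.722333
p = (exp((r-q)*dt) - d) / (u - d) = 0.420903
Discount per step: exp(-r*dt) = 0.984127
Stock lattice S(k, i) with i counting down-moves:
  k=0: S(0,0) = 0.8600
  k=1: S(1,0) = 1.1906; S(1,1) = 0.6212
  k=2: S(2,0) = 1.6483; S(2,1) = 0.8600; S(2,2) = 0.4487
Terminal payoffs V(N, i) = max(K - S_T, 0):
  V(2,0) = 0.000000; V(2,1) = 0.000000; V(2,2) = 0.381282
Backward induction: V(k, i) = exp(-r*dt) * [p * V(k+1, i) + (1-p) * V(k+1, i+1)].
  V(1,0) = exp(-r*dt) * [p*0.000000 + (1-p)*0.000000] = 0.000000
  V(1,1) = exp(-r*dt) * [p*0.000000 + (1-p)*0.381282] = 0.217295
  V(0,0) = exp(-r*dt) * [p*0.000000 + (1-p)*0.217295] = 0.123837

Answer: Price = V(0,0) = 0.1238


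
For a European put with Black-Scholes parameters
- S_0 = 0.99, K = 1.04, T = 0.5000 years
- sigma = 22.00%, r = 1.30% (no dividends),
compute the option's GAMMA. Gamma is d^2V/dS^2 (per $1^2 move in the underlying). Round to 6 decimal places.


d1 = -0.1971609704; d2 = -0.3527244622
phi(d1) = 0.3912632166; exp(-qT) = 1.0000000000; exp(-rT) = 0.9935210793
Gamma = exp(-qT) * phi(d1) / (S * sigma * sqrt(T)) = 1.0000000000 * 0.3912632166 / (0.9900 * 0.2200 * 0.7071067812) = 2.540541

Answer: Gamma = 2.540541


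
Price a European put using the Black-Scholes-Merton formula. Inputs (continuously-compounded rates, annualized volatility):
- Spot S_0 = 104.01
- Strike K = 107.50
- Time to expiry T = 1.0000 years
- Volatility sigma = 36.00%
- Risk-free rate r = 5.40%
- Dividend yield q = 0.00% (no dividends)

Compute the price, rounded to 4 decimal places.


d1 = (ln(S/K) + (r - q + 0.5*sigma^2) * T) / (sigma * sqrt(T)) = 0.23832278
d2 = d1 - sigma * sqrt(T) = -0.12167722
exp(-rT) = 0.94743211; exp(-qT) = 1.00000000
P = K * exp(-rT) * N(-d2) - S_0 * exp(-qT) * N(-d1)
N(-d1) = 0.40581538; N(-d2) = 0.54842267
P = 107.5000 * 0.94743211 * 0.54842267 - 104.0100 * 1.00000000 * 0.40581538 = 13.6474

Answer: Price = 13.6474


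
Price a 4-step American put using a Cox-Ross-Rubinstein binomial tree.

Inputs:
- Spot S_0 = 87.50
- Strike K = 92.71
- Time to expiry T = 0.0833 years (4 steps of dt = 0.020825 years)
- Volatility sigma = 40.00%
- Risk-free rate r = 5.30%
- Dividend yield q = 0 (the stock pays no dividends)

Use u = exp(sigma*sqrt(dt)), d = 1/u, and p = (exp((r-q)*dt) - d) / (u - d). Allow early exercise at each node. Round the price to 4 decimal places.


dt = T/N = 0.020825
u = exp(sigma*sqrt(dt)) = 1.059422; d = 1/u = 0.943911
p = (exp((r-q)*dt) - d) / (u - d) = 0.495134
Discount per step: exp(-r*dt) = 0.998897
Stock lattice S(k, i) with i counting down-moves:
  k=0: S(0,0) = 87.5000
  k=1: S(1,0) = 92.6994; S(1,1) = 82.5922
  k=2: S(2,0) = 98.2078; S(2,1) = 87.5000; S(2,2) = 77.9597
  k=3: S(3,0) = 104.0435; S(3,1) = 92.6994; S(3,2) = 82.5922; S(3,3) = 73.5870
  k=4: S(4,0) = 110.2260; S(4,1) = 98.2078; S(4,2) = 87.5000; S(4,3) = 77.9597; S(4,4) = 69.4596
Terminal payoffs V(N, i) = max(K - S_T, 0):
  V(4,0) = 0.000000; V(4,1) = 0.000000; V(4,2) = 5.210000; V(4,3) = 14.750315; V(4,4) = 23.250428
Backward induction: V(k, i) = exp(-r*dt) * [p * V(k+1, i) + (1-p) * V(k+1, i+1)]; then take max(V_cont, immediate exercise) for American.
  V(3,0) = exp(-r*dt) * [p*0.000000 + (1-p)*0.000000] = 0.000000; exercise = 0.000000; V(3,0) = max -> 0.000000
  V(3,1) = exp(-r*dt) * [p*0.000000 + (1-p)*5.210000] = 2.627453; exercise = 0.010575; V(3,1) = max -> 2.627453
  V(3,2) = exp(-r*dt) * [p*5.210000 + (1-p)*14.750315] = 10.015524; exercise = 10.117794; V(3,2) = max -> 10.117794
  V(3,3) = exp(-r*dt) * [p*14.750315 + (1-p)*23.250428] = 19.020732; exercise = 19.123002; V(3,3) = max -> 19.123002
  V(2,0) = exp(-r*dt) * [p*0.000000 + (1-p)*2.627453] = 1.325049; exercise = 0.000000; V(2,0) = max -> 1.325049
  V(2,1) = exp(-r*dt) * [p*2.627453 + (1-p)*10.117794] = 6.402005; exercise = 5.210000; V(2,1) = max -> 6.402005
  V(2,2) = exp(-r*dt) * [p*10.117794 + (1-p)*19.123002] = 14.648045; exercise = 14.750315; V(2,2) = max -> 14.750315
  V(1,0) = exp(-r*dt) * [p*1.325049 + (1-p)*6.402005] = 3.883945; exercise = 0.010575; V(1,0) = max -> 3.883945
  V(1,1) = exp(-r*dt) * [p*6.402005 + (1-p)*14.750315] = 10.605075; exercise = 10.117794; V(1,1) = max -> 10.605075
  V(0,0) = exp(-r*dt) * [p*3.883945 + (1-p)*10.605075] = 7.269190; exercise = 5.210000; V(0,0) = max -> 7.269190

Answer: Price = V(0,0) = 7.2692


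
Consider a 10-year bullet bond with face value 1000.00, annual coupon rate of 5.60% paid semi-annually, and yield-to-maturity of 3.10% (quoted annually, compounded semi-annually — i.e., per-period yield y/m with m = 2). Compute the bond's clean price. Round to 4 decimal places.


Answer: Price = 1213.5539

Derivation:
Coupon per period c = face * coupon_rate / m = 28.000000
Periods per year m = 2; per-period yield y/m = 0.015500
Number of cashflows N = 20
Cashflows (t years, CF_t, discount factor 1/(1+y/m)^(m*t), PV):
  t = 0.5000: CF_t = 28.000000, DF = 0.984737, PV = 27.572624
  t = 1.0000: CF_t = 28.000000, DF = 0.969706, PV = 27.151772
  t = 1.5000: CF_t = 28.000000, DF = 0.954905, PV = 26.737343
  t = 2.0000: CF_t = 28.000000, DF = 0.940330, PV = 26.329240
  t = 2.5000: CF_t = 28.000000, DF = 0.925977, PV = 25.927366
  t = 3.0000: CF_t = 28.000000, DF = 0.911844, PV = 25.531625
  t = 3.5000: CF_t = 28.000000, DF = 0.897926, PV = 25.141926
  t = 4.0000: CF_t = 28.000000, DF = 0.884220, PV = 24.758174
  t = 4.5000: CF_t = 28.000000, DF = 0.870724, PV = 24.380280
  t = 5.0000: CF_t = 28.000000, DF = 0.857434, PV = 24.008153
  t = 5.5000: CF_t = 28.000000, DF = 0.844347, PV = 23.641707
  t = 6.0000: CF_t = 28.000000, DF = 0.831459, PV = 23.280854
  t = 6.5000: CF_t = 28.000000, DF = 0.818768, PV = 22.925508
  t = 7.0000: CF_t = 28.000000, DF = 0.806271, PV = 22.575587
  t = 7.5000: CF_t = 28.000000, DF = 0.793964, PV = 22.231006
  t = 8.0000: CF_t = 28.000000, DF = 0.781846, PV = 21.891685
  t = 8.5000: CF_t = 28.000000, DF = 0.769912, PV = 21.557543
  t = 9.0000: CF_t = 28.000000, DF = 0.758161, PV = 21.228501
  t = 9.5000: CF_t = 28.000000, DF = 0.746589, PV = 20.904482
  t = 10.0000: CF_t = 1028.000000, DF = 0.735193, PV = 755.778546
Price P = sum_t PV_t = 1213.553921


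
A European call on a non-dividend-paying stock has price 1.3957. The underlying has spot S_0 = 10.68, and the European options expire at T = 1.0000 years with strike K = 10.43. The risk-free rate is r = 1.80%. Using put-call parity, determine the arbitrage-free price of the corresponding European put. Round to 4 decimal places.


Answer: Put price = 0.9596

Derivation:
Put-call parity: C - P = S_0 * exp(-qT) - K * exp(-rT).
S_0 * exp(-qT) = 10.6800 * 1.00000000 = 10.68000000
K * exp(-rT) = 10.4300 * 0.98216103 = 10.24393957
P = C - S*exp(-qT) + K*exp(-rT)
P = 1.3957 - 10.68000000 + 10.24393957 = 0.9596


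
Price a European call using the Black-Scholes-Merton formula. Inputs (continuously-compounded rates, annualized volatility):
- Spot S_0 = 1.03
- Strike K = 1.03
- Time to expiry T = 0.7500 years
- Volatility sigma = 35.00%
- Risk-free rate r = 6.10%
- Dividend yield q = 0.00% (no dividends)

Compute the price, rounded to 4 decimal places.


d1 = (ln(S/K) + (r - q + 0.5*sigma^2) * T) / (sigma * sqrt(T)) = 0.30249030
d2 = d1 - sigma * sqrt(T) = -0.00061859
exp(-rT) = 0.95528075; exp(-qT) = 1.00000000
C = S_0 * exp(-qT) * N(d1) - K * exp(-rT) * N(d2)
N(d1) = 0.61886084; N(d2) = 0.49975322
C = 1.0300 * 1.00000000 * 0.61886084 - 1.0300 * 0.95528075 * 0.49975322 = 0.1457

Answer: Price = 0.1457


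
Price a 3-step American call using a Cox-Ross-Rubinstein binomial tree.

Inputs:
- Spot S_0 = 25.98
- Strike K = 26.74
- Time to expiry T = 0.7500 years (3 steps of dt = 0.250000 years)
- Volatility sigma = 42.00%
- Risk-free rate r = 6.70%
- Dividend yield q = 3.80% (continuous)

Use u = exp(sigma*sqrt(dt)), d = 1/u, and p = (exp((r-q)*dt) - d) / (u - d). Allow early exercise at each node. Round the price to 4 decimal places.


dt = T/N = 0.250000
u = exp(sigma*sqrt(dt)) = 1.233678; d = 1/u = 0.810584
p = (exp((r-q)*dt) - d) / (u - d) = 0.464890
Discount per step: exp(-r*dt) = 0.983390
Stock lattice S(k, i) with i counting down-moves:
  k=0: S(0,0) = 25.9800
  k=1: S(1,0) = 32.0510; S(1,1) = 21.0590
  k=2: S(2,0) = 39.5406; S(2,1) = 25.9800; S(2,2) = 17.0701
  k=3: S(3,0) = 48.7803; S(3,1) = 32.0510; S(3,2) = 21.0590; S(3,3) = 13.8367
Terminal payoffs V(N, i) = max(S_T - K, 0):
  V(3,0) = 22.040323; V(3,1) = 5.310956; V(3,2) = 0.000000; V(3,3) = 0.000000
Backward induction: V(k, i) = exp(-r*dt) * [p * V(k+1, i) + (1-p) * V(k+1, i+1)]; then take max(V_cont, immediate exercise) for American.
  V(2,0) = exp(-r*dt) * [p*22.040323 + (1-p)*5.310956] = 12.870869; exercise = 12.800561; V(2,0) = max -> 12.870869
  V(2,1) = exp(-r*dt) * [p*5.310956 + (1-p)*0.000000] = 2.427999; exercise = 0.000000; V(2,1) = max -> 2.427999
  V(2,2) = exp(-r*dt) * [p*0.000000 + (1-p)*0.000000] = 0.000000; exercise = 0.000000; V(2,2) = max -> 0.000000
  V(1,0) = exp(-r*dt) * [p*12.870869 + (1-p)*2.427999] = 7.161815; exercise = 5.310956; V(1,0) = max -> 7.161815
  V(1,1) = exp(-r*dt) * [p*2.427999 + (1-p)*0.000000] = 1.110003; exercise = 0.000000; V(1,1) = max -> 1.110003
  V(0,0) = exp(-r*dt) * [p*7.161815 + (1-p)*1.110003] = 3.858260; exercise = 0.000000; V(0,0) = max -> 3.858260

Answer: Price = V(0,0) = 3.8583


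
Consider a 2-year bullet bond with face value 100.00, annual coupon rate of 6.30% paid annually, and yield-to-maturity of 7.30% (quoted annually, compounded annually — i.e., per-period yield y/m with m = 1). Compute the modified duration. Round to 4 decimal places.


Coupon per period c = face * coupon_rate / m = 6.300000
Periods per year m = 1; per-period yield y/m = 0.073000
Number of cashflows N = 2
Cashflows (t years, CF_t, discount factor 1/(1+y/m)^(m*t), PV):
  t = 1.0000: CF_t = 6.300000, DF = 0.931966, PV = 5.871389
  t = 2.0000: CF_t = 106.300000, DF = 0.868561, PV = 92.328083
Price P = sum_t PV_t = 98.199472
First compute Macaulay numerator sum_t t * PV_t:
  t * PV_t at t = 1.0000: 5.871389
  t * PV_t at t = 2.0000: 184.656167
Macaulay duration D = 190.527556 / 98.199472 = 1.940210
Modified duration = D / (1 + y/m) = 1.940210 / (1 + 0.073000) = 1.808210

Answer: Modified duration = 1.8082


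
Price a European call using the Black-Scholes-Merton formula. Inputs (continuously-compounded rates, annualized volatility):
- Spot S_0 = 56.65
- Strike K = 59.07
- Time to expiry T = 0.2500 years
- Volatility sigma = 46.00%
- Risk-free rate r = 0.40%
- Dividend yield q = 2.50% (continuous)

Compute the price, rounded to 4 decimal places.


Answer: Price = 4.0312

Derivation:
d1 = (ln(S/K) + (r - q + 0.5*sigma^2) * T) / (sigma * sqrt(T)) = -0.08970084
d2 = d1 - sigma * sqrt(T) = -0.31970084
exp(-rT) = 0.99900050; exp(-qT) = 0.99376949
C = S_0 * exp(-qT) * N(d1) - K * exp(-rT) * N(d2)
N(d1) = 0.46426247; N(d2) = 0.37459756
C = 56.6500 * 0.99376949 * 0.46426247 - 59.0700 * 0.99900050 * 0.37459756 = 4.0312


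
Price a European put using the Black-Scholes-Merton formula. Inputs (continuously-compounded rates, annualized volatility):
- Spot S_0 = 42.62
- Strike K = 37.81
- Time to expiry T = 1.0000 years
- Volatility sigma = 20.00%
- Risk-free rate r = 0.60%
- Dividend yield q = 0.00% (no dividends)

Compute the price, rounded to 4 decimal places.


Answer: Price = 1.2846

Derivation:
d1 = (ln(S/K) + (r - q + 0.5*sigma^2) * T) / (sigma * sqrt(T)) = 0.72875004
d2 = d1 - sigma * sqrt(T) = 0.52875004
exp(-rT) = 0.99401796; exp(-qT) = 1.00000000
P = K * exp(-rT) * N(-d2) - S_0 * exp(-qT) * N(-d1)
N(-d1) = 0.23307729; N(-d2) = 0.29848943
P = 37.8100 * 0.99401796 * 0.29848943 - 42.6200 * 1.00000000 * 0.23307729 = 1.2846


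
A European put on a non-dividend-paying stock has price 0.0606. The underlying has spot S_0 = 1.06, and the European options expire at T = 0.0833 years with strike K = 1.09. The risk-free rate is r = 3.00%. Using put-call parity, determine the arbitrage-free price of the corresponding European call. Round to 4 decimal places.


Answer: Call price = 0.0333

Derivation:
Put-call parity: C - P = S_0 * exp(-qT) - K * exp(-rT).
S_0 * exp(-qT) = 1.0600 * 1.00000000 = 1.06000000
K * exp(-rT) = 1.0900 * 0.99750412 = 1.08727949
C = P + S*exp(-qT) - K*exp(-rT)
C = 0.0606 + 1.06000000 - 1.08727949 = 0.0333


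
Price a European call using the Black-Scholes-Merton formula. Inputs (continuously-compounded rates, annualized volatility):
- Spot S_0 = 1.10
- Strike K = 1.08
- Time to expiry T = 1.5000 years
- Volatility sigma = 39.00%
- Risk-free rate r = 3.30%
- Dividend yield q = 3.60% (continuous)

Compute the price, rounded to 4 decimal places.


d1 = (ln(S/K) + (r - q + 0.5*sigma^2) * T) / (sigma * sqrt(T)) = 0.26781954
d2 = d1 - sigma * sqrt(T) = -0.20983096
exp(-rT) = 0.95170516; exp(-qT) = 0.94743211
C = S_0 * exp(-qT) * N(d1) - K * exp(-rT) * N(d2)
N(d1) = 0.60558089; N(d2) = 0.41689981
C = 1.1000 * 0.94743211 * 0.60558089 - 1.0800 * 0.95170516 * 0.41689981 = 0.2026

Answer: Price = 0.2026


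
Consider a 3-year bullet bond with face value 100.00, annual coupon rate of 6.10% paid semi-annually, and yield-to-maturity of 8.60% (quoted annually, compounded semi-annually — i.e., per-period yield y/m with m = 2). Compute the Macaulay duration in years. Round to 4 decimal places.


Coupon per period c = face * coupon_rate / m = 3.050000
Periods per year m = 2; per-period yield y/m = 0.043000
Number of cashflows N = 6
Cashflows (t years, CF_t, discount factor 1/(1+y/m)^(m*t), PV):
  t = 0.5000: CF_t = 3.050000, DF = 0.958773, PV = 2.924257
  t = 1.0000: CF_t = 3.050000, DF = 0.919245, PV = 2.803698
  t = 1.5000: CF_t = 3.050000, DF = 0.881347, PV = 2.688109
  t = 2.0000: CF_t = 3.050000, DF = 0.845012, PV = 2.577286
  t = 2.5000: CF_t = 3.050000, DF = 0.810174, PV = 2.471032
  t = 3.0000: CF_t = 103.050000, DF = 0.776773, PV = 80.046463
Price P = sum_t PV_t = 93.510844
Macaulay numerator sum_t t * PV_t:
  t * PV_t at t = 0.5000: 1.462128
  t * PV_t at t = 1.0000: 2.803698
  t * PV_t at t = 1.5000: 4.032164
  t * PV_t at t = 2.0000: 5.154572
  t * PV_t at t = 2.5000: 6.177579
  t * PV_t at t = 3.0000: 240.139388
Macaulay duration D = (sum_t t * PV_t) / P = 259.769530 / 93.510844 = 2.777962

Answer: Macaulay duration = 2.7780 years


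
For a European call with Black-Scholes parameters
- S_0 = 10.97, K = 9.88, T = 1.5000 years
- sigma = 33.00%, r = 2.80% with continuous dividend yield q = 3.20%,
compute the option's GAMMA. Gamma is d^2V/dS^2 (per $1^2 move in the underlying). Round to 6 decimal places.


d1 = 0.4461702577; d2 = 0.0420044502
phi(d1) = 0.3611461761; exp(-qT) = 0.9531337871; exp(-rT) = 0.9588697806
Gamma = exp(-qT) * phi(d1) / (S * sigma * sqrt(T)) = 0.9531337871 * 0.3611461761 / (10.9700 * 0.3300 * 1.2247448714) = 0.077637

Answer: Gamma = 0.077637


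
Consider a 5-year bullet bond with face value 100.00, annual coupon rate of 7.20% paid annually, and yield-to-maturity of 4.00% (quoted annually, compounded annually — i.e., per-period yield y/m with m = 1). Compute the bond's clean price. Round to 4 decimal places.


Coupon per period c = face * coupon_rate / m = 7.200000
Periods per year m = 1; per-period yield y/m = 0.040000
Number of cashflows N = 5
Cashflows (t years, CF_t, discount factor 1/(1+y/m)^(m*t), PV):
  t = 1.0000: CF_t = 7.200000, DF = 0.961538, PV = 6.923077
  t = 2.0000: CF_t = 7.200000, DF = 0.924556, PV = 6.656805
  t = 3.0000: CF_t = 7.200000, DF = 0.888996, PV = 6.400774
  t = 4.0000: CF_t = 7.200000, DF = 0.854804, PV = 6.154590
  t = 5.0000: CF_t = 107.200000, DF = 0.821927, PV = 88.110586
Price P = sum_t PV_t = 114.245831

Answer: Price = 114.2458


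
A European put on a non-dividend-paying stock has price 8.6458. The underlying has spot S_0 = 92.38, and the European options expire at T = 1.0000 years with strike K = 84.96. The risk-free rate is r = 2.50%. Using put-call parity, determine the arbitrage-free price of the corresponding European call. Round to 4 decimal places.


Put-call parity: C - P = S_0 * exp(-qT) - K * exp(-rT).
S_0 * exp(-qT) = 92.3800 * 1.00000000 = 92.38000000
K * exp(-rT) = 84.9600 * 0.97530991 = 82.86233013
C = P + S*exp(-qT) - K*exp(-rT)
C = 8.6458 + 92.38000000 - 82.86233013 = 18.1635

Answer: Call price = 18.1635


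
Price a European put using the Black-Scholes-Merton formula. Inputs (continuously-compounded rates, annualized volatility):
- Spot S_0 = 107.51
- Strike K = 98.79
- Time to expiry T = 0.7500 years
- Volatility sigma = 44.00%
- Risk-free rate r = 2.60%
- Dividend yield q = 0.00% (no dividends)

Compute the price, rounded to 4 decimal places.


d1 = (ln(S/K) + (r - q + 0.5*sigma^2) * T) / (sigma * sqrt(T)) = 0.46368439
d2 = d1 - sigma * sqrt(T) = 0.08263321
exp(-rT) = 0.98068890; exp(-qT) = 1.00000000
P = K * exp(-rT) * N(-d2) - S_0 * exp(-qT) * N(-d1)
N(-d1) = 0.32143694; N(-d2) = 0.46707160
P = 98.7900 * 0.98068890 * 0.46707160 - 107.5100 * 1.00000000 * 0.32143694 = 10.6933

Answer: Price = 10.6933


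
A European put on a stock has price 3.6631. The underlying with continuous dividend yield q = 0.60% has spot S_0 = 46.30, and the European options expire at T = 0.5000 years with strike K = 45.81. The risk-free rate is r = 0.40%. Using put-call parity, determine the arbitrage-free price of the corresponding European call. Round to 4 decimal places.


Answer: Call price = 4.1059

Derivation:
Put-call parity: C - P = S_0 * exp(-qT) - K * exp(-rT).
S_0 * exp(-qT) = 46.3000 * 0.99700450 = 46.16130814
K * exp(-rT) = 45.8100 * 0.99800200 = 45.71847156
C = P + S*exp(-qT) - K*exp(-rT)
C = 3.6631 + 46.16130814 - 45.71847156 = 4.1059


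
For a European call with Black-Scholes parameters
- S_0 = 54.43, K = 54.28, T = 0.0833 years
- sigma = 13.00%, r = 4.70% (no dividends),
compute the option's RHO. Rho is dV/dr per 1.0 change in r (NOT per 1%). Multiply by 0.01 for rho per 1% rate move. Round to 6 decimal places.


Answer: Rho = 2.536659

Derivation:
d1 = 0.1966570126; d2 = 0.1591367514
phi(d1) = 0.3913020450; exp(-qT) = 1.0000000000; exp(-rT) = 0.9960925540
N(d2) = 0.5632194332
Rho = K*T*exp(-rT)*N(d2) = 54.2800 * 0.0833 * 0.9960925540 * 0.5632194332 = 2.536659


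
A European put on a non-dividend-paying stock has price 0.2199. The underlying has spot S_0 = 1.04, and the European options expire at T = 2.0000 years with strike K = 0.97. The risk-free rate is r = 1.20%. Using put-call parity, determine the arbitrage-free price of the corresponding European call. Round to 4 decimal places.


Put-call parity: C - P = S_0 * exp(-qT) - K * exp(-rT).
S_0 * exp(-qT) = 1.0400 * 1.00000000 = 1.04000000
K * exp(-rT) = 0.9700 * 0.97628571 = 0.94699714
C = P + S*exp(-qT) - K*exp(-rT)
C = 0.2199 + 1.04000000 - 0.94699714 = 0.3129

Answer: Call price = 0.3129


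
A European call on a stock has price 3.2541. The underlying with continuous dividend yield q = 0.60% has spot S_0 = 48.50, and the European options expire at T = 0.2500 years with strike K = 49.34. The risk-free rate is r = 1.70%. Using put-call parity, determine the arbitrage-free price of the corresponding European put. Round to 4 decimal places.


Put-call parity: C - P = S_0 * exp(-qT) - K * exp(-rT).
S_0 * exp(-qT) = 48.5000 * 0.99850112 = 48.42730454
K * exp(-rT) = 49.3400 * 0.99575902 = 49.13074997
P = C - S*exp(-qT) + K*exp(-rT)
P = 3.2541 - 48.42730454 + 49.13074997 = 3.9575

Answer: Put price = 3.9575


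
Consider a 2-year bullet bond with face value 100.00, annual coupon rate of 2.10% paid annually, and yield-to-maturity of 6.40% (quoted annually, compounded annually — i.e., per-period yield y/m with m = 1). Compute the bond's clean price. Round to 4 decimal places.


Answer: Price = 92.1604

Derivation:
Coupon per period c = face * coupon_rate / m = 2.100000
Periods per year m = 1; per-period yield y/m = 0.064000
Number of cashflows N = 2
Cashflows (t years, CF_t, discount factor 1/(1+y/m)^(m*t), PV):
  t = 1.0000: CF_t = 2.100000, DF = 0.939850, PV = 1.973684
  t = 2.0000: CF_t = 102.100000, DF = 0.883317, PV = 90.186698
Price P = sum_t PV_t = 92.160382


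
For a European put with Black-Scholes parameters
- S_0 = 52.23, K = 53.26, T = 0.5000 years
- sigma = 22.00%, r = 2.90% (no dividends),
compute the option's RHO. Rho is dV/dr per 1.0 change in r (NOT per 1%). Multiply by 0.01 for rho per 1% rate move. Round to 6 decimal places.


Answer: Rho = -14.273913

Derivation:
d1 = 0.0454570798; d2 = -0.1101064121
phi(d1) = 0.3985303168; exp(-qT) = 1.0000000000; exp(-rT) = 0.9856046187
N(-d2) = 0.5438375085
Rho = -K*T*exp(-rT)*N(-d2) = -53.2600 * 0.5000 * 0.9856046187 * 0.5438375085 = -14.273913


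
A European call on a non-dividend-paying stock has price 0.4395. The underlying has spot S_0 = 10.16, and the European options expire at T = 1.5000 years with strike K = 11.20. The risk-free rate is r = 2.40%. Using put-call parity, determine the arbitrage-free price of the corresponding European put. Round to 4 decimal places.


Put-call parity: C - P = S_0 * exp(-qT) - K * exp(-rT).
S_0 * exp(-qT) = 10.1600 * 1.00000000 = 10.16000000
K * exp(-rT) = 11.2000 * 0.96464029 = 10.80397129
P = C - S*exp(-qT) + K*exp(-rT)
P = 0.4395 - 10.16000000 + 10.80397129 = 1.0835

Answer: Put price = 1.0835


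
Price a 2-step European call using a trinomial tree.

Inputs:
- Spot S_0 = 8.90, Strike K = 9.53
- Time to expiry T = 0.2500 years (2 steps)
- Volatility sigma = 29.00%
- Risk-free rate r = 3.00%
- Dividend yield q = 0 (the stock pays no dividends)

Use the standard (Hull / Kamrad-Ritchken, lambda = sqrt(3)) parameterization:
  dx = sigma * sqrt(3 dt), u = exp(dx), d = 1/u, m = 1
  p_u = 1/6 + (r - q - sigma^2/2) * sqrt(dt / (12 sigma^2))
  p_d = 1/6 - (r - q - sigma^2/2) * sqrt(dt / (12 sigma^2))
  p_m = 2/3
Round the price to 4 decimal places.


Answer: Price = V(0,0) = 0.3192

Derivation:
dt = T/N = 0.125000; dx = sigma*sqrt(3*dt) = 0.177588
u = exp(dx) = 1.194333; d = 1/u = 0.837287
p_u = 0.162426, p_m = 0.666667, p_d = 0.170908
Discount per step: exp(-r*dt) = 0.996257
Stock lattice S(k, j) with j the centered position index:
  k=0: S(0,+0) = 8.9000
  k=1: S(1,-1) = 7.4519; S(1,+0) = 8.9000; S(1,+1) = 10.6296
  k=2: S(2,-2) = 6.2393; S(2,-1) = 7.4519; S(2,+0) = 8.9000; S(2,+1) = 10.6296; S(2,+2) = 12.6952
Terminal payoffs V(N, j) = max(S_T - K, 0):
  V(2,-2) = 0.000000; V(2,-1) = 0.000000; V(2,+0) = 0.000000; V(2,+1) = 1.099565; V(2,+2) = 3.165242
Backward induction: V(k, j) = exp(-r*dt) * [p_u * V(k+1, j+1) + p_m * V(k+1, j) + p_d * V(k+1, j-1)]
  V(1,-1) = exp(-r*dt) * [p_u*0.000000 + p_m*0.000000 + p_d*0.000000] = 0.000000
  V(1,+0) = exp(-r*dt) * [p_u*1.099565 + p_m*0.000000 + p_d*0.000000] = 0.177929
  V(1,+1) = exp(-r*dt) * [p_u*3.165242 + p_m*1.099565 + p_d*0.000000] = 1.242492
  V(0,+0) = exp(-r*dt) * [p_u*1.242492 + p_m*0.177929 + p_d*0.000000] = 0.319233


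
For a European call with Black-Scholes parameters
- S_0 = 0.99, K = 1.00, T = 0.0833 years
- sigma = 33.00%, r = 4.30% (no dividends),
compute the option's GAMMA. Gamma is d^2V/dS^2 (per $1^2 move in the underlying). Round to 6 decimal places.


Answer: Gamma = 4.230084

Derivation:
d1 = -0.0202926812; d2 = -0.1155364212
phi(d1) = 0.3988601481; exp(-qT) = 1.0000000000; exp(-rT) = 0.9964245074
Gamma = exp(-qT) * phi(d1) / (S * sigma * sqrt(T)) = 1.0000000000 * 0.3988601481 / (0.9900 * 0.3300 * 0.2886173938) = 4.230084


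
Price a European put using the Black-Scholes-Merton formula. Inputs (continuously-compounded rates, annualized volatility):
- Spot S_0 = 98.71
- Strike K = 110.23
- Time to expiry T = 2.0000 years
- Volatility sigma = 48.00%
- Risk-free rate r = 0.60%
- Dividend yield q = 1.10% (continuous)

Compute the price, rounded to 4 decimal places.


d1 = (ln(S/K) + (r - q + 0.5*sigma^2) * T) / (sigma * sqrt(T)) = 0.16207059
d2 = d1 - sigma * sqrt(T) = -0.51675192
exp(-rT) = 0.98807171; exp(-qT) = 0.97824024
P = K * exp(-rT) * N(-d2) - S_0 * exp(-qT) * N(-d1)
N(-d1) = 0.43562513; N(-d2) = 0.69733533
P = 110.2300 * 0.98807171 * 0.69733533 - 98.7100 * 0.97824024 * 0.43562513 = 33.8855

Answer: Price = 33.8855


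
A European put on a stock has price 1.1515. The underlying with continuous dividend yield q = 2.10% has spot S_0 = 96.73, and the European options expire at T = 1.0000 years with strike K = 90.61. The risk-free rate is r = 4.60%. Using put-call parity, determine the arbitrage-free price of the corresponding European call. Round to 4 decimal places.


Answer: Call price = 9.3350

Derivation:
Put-call parity: C - P = S_0 * exp(-qT) - K * exp(-rT).
S_0 * exp(-qT) = 96.7300 * 0.97921896 = 94.71985044
K * exp(-rT) = 90.6100 * 0.95504196 = 86.53635219
C = P + S*exp(-qT) - K*exp(-rT)
C = 1.1515 + 94.71985044 - 86.53635219 = 9.3350
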